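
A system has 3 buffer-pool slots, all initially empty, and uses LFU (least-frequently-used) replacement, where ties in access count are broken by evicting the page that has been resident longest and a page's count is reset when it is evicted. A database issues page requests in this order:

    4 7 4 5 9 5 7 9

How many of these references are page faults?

6

4 → fault, frames {4}
7 → fault, frames {4,7}
4 → hit
5 → fault, frames {4,7,5}
9 → fault, evict 7, frames {4,5,9}
5 → hit
7 → fault, evict 9, frames {4,5,7}
9 → fault, evict 7, frames {4,5,9}
Page faults: 6.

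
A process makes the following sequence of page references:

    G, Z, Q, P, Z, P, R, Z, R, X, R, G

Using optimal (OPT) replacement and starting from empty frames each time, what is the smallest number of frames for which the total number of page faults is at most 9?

f=1: 12 faults
f=2: 7 faults
f=3: 6 faults
f=4: 6 faults
f=5: 6 faults
f=6: 6 faults
Smallest f with faults ≤ 9 is 2.

2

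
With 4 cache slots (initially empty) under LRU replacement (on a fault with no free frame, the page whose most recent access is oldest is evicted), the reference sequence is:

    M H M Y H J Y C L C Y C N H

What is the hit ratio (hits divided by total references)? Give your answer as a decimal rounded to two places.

0.43

M: fault, frames [M]
H: fault, frames [M, H]
M: hit
Y: fault, frames [H, M, Y]
H: hit
J: fault, frames [M, Y, H, J]
Y: hit
C: fault, evict M, frames [H, J, Y, C]
L: fault, evict H, frames [J, Y, C, L]
C: hit
Y: hit
C: hit
N: fault, evict J, frames [L, Y, C, N]
H: fault, evict L, frames [Y, C, N, H]
Hits: 6 of 14 references → 6/14 = 0.4286.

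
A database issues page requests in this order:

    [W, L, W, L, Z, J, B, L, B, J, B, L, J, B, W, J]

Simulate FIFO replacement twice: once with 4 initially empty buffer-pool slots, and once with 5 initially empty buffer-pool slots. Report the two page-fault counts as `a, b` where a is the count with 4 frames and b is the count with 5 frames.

6, 5

4 frames: F F . . F F F . . . . . . . F . → 6 faults.
5 frames: F F . . F F F . . . . . . . . . → 5 faults.
5 < 6: adding a frame reduced faults, as is typical.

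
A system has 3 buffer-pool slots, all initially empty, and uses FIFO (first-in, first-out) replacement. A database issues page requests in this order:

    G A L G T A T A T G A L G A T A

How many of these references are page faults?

G → fault, frames {G}
A → fault, frames {G,A}
L → fault, frames {G,A,L}
G → hit
T → fault, evict G, frames {A,L,T}
A → hit
T → hit
A → hit
T → hit
G → fault, evict A, frames {L,T,G}
A → fault, evict L, frames {T,G,A}
L → fault, evict T, frames {G,A,L}
G → hit
A → hit
T → fault, evict G, frames {A,L,T}
A → hit
Page faults: 8.

8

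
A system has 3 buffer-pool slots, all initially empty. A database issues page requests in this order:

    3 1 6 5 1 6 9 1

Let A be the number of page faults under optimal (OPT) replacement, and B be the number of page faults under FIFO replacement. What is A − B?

-1

Under OPT: F F F F . . F . → 5 faults.
Under FIFO: F F F F . . F F → 6 faults.
A − B = 5 − 6 = -1.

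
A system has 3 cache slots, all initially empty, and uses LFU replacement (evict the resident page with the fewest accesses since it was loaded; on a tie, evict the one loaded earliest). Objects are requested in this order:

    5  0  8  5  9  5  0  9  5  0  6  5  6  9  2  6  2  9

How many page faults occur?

9

5 -> fault, frames {5}
0 -> fault, frames {5,0}
8 -> fault, frames {5,0,8}
5 -> hit
9 -> fault, evict 0, frames {5,8,9}
5 -> hit
0 -> fault, evict 8, frames {5,9,0}
9 -> hit
5 -> hit
0 -> hit
6 -> fault, evict 9, frames {5,0,6}
5 -> hit
6 -> hit
9 -> fault, evict 0, frames {5,6,9}
2 -> fault, evict 9, frames {5,6,2}
6 -> hit
2 -> hit
9 -> fault, evict 2, frames {5,6,9}
Page faults: 9.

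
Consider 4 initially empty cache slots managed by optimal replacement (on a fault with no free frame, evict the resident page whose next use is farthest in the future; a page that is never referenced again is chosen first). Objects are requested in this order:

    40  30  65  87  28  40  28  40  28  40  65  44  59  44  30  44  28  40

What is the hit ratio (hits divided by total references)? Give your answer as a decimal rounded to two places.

40 → fault, frames (40)
30 → fault, frames (40 30)
65 → fault, frames (40 30 65)
87 → fault, frames (40 30 65 87)
28 → fault, evict 87, frames (40 30 65 28)
40 → hit
28 → hit
40 → hit
28 → hit
40 → hit
65 → hit
44 → fault, evict 65, frames (40 30 28 44)
59 → fault, evict 40, frames (30 28 44 59)
44 → hit
30 → hit
44 → hit
28 → hit
40 → fault, evict 59, frames (30 28 44 40)
Hits: 10 of 18 references → 10/18 = 0.5556.

0.56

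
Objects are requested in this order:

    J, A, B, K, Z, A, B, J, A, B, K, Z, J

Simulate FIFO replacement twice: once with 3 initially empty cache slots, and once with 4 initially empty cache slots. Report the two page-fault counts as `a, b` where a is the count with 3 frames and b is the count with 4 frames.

3 frames: F F F F F F F F . . F F . → 10 faults.
4 frames: F F F F F . . F F F F F F → 11 faults.
11 > 10: adding a frame increased faults — Belady's anomaly.

10, 11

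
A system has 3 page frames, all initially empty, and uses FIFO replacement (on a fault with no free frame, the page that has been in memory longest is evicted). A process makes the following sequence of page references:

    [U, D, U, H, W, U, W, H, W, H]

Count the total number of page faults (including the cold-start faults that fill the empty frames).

5

U -> fault, frames {U}
D -> fault, frames {U,D}
U -> hit
H -> fault, frames {U,D,H}
W -> fault, evict U, frames {D,H,W}
U -> fault, evict D, frames {H,W,U}
W -> hit
H -> hit
W -> hit
H -> hit
Page faults: 5.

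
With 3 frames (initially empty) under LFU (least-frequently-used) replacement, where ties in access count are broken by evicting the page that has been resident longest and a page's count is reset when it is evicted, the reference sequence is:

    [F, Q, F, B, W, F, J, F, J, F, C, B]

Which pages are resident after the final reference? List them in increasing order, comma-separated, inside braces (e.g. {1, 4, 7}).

F -> fault, frames (F)
Q -> fault, frames (F Q)
F -> hit
B -> fault, frames (F Q B)
W -> fault, evict Q, frames (F B W)
F -> hit
J -> fault, evict B, frames (F W J)
F -> hit
J -> hit
F -> hit
C -> fault, evict W, frames (F J C)
B -> fault, evict C, frames (F J B)

{B, F, J}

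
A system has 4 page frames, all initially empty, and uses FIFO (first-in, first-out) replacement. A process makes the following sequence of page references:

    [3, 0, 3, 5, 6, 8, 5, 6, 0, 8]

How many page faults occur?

5

3 -> fault, frames [3]
0 -> fault, frames [3, 0]
3 -> hit
5 -> fault, frames [3, 0, 5]
6 -> fault, frames [3, 0, 5, 6]
8 -> fault, evict 3, frames [0, 5, 6, 8]
5 -> hit
6 -> hit
0 -> hit
8 -> hit
Page faults: 5.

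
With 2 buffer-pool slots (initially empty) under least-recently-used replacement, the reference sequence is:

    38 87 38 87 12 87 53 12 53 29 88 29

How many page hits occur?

38 -> miss, frames [38]
87 -> miss, frames [38, 87]
38 -> hit
87 -> hit
12 -> miss, evict 38, frames [87, 12]
87 -> hit
53 -> miss, evict 12, frames [87, 53]
12 -> miss, evict 87, frames [53, 12]
53 -> hit
29 -> miss, evict 12, frames [53, 29]
88 -> miss, evict 53, frames [29, 88]
29 -> hit
Hits: 5.

5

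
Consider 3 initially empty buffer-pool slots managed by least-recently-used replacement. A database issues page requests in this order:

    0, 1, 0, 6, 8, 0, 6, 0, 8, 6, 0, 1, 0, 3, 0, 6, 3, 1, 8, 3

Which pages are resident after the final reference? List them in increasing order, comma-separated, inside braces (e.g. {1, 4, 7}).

{1, 3, 8}

0: fault, frames (0)
1: fault, frames (0 1)
0: hit
6: fault, frames (1 0 6)
8: fault, evict 1, frames (0 6 8)
0: hit
6: hit
0: hit
8: hit
6: hit
0: hit
1: fault, evict 8, frames (6 0 1)
0: hit
3: fault, evict 6, frames (1 0 3)
0: hit
6: fault, evict 1, frames (3 0 6)
3: hit
1: fault, evict 0, frames (6 3 1)
8: fault, evict 6, frames (3 1 8)
3: hit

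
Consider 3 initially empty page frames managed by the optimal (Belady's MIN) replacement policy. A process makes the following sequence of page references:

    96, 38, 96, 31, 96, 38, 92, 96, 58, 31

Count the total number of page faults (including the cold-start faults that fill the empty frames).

5

96 → miss, frames (96)
38 → miss, frames (96 38)
96 → hit
31 → miss, frames (96 38 31)
96 → hit
38 → hit
92 → miss, evict 38, frames (96 31 92)
96 → hit
58 → miss, evict 92, frames (96 31 58)
31 → hit
Page faults: 5.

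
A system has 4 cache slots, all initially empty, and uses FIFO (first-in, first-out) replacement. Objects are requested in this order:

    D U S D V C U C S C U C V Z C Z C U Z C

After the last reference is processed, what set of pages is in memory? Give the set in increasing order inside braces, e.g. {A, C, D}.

D -> fault, frames {D}
U -> fault, frames {D,U}
S -> fault, frames {D,U,S}
D -> hit
V -> fault, frames {D,U,S,V}
C -> fault, evict D, frames {U,S,V,C}
U -> hit
C -> hit
S -> hit
C -> hit
U -> hit
C -> hit
V -> hit
Z -> fault, evict U, frames {S,V,C,Z}
C -> hit
Z -> hit
C -> hit
U -> fault, evict S, frames {V,C,Z,U}
Z -> hit
C -> hit

{C, U, V, Z}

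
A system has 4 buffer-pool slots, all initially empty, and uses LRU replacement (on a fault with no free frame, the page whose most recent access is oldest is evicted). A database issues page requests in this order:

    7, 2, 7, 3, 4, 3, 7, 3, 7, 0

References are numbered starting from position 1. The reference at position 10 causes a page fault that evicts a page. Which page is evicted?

2

pos 1: 7: miss, frames {7}
pos 2: 2: miss, frames {7,2}
pos 3: 7: hit
pos 4: 3: miss, frames {2,7,3}
pos 5: 4: miss, frames {2,7,3,4}
pos 6: 3: hit
pos 7: 7: hit
pos 8: 3: hit
pos 9: 7: hit
pos 10: 0: miss, evict 2, frames {4,3,7,0}
At position 10, page 2 is evicted.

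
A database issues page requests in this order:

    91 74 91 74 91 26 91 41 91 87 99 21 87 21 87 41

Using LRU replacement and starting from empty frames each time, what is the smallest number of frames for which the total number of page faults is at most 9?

f=1: 16 faults
f=2: 9 faults
f=3: 8 faults
f=4: 8 faults
f=5: 7 faults
f=6: 7 faults
f=7: 7 faults
Smallest f with faults ≤ 9 is 2.

2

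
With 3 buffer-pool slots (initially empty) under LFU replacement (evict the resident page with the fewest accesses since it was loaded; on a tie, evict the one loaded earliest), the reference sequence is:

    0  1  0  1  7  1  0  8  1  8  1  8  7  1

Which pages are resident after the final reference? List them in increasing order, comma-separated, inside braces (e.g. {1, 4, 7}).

{1, 7, 8}

0 → fault, frames (0)
1 → fault, frames (0 1)
0 → hit
1 → hit
7 → fault, frames (0 1 7)
1 → hit
0 → hit
8 → fault, evict 7, frames (0 1 8)
1 → hit
8 → hit
1 → hit
8 → hit
7 → fault, evict 0, frames (1 8 7)
1 → hit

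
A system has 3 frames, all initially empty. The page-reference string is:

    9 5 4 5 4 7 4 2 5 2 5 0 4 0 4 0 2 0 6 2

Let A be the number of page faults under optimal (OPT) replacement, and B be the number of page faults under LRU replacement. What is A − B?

-3

Under OPT: F F F . . F . F . . . F . . . . . . F . → 7 faults.
Under LRU: F F F . . F . F F . . F F . . . F . F . → 10 faults.
A − B = 7 − 10 = -3.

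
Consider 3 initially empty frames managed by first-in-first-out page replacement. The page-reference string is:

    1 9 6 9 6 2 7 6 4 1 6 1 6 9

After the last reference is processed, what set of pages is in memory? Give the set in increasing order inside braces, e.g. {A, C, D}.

1 → miss, frames (1)
9 → miss, frames (1 9)
6 → miss, frames (1 9 6)
9 → hit
6 → hit
2 → miss, evict 1, frames (9 6 2)
7 → miss, evict 9, frames (6 2 7)
6 → hit
4 → miss, evict 6, frames (2 7 4)
1 → miss, evict 2, frames (7 4 1)
6 → miss, evict 7, frames (4 1 6)
1 → hit
6 → hit
9 → miss, evict 4, frames (1 6 9)

{1, 6, 9}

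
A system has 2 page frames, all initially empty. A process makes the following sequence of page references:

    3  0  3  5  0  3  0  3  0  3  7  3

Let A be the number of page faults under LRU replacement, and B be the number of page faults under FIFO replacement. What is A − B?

Under LRU: F F . F F F . . . . F . → 6 faults.
Under FIFO: F F . F . F F . . . F F → 7 faults.
A − B = 6 − 7 = -1.

-1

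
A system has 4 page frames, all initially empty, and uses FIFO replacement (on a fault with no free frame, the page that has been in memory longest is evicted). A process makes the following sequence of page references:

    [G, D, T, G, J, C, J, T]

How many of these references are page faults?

5

G: miss, frames {G}
D: miss, frames {G,D}
T: miss, frames {G,D,T}
G: hit
J: miss, frames {G,D,T,J}
C: miss, evict G, frames {D,T,J,C}
J: hit
T: hit
Page faults: 5.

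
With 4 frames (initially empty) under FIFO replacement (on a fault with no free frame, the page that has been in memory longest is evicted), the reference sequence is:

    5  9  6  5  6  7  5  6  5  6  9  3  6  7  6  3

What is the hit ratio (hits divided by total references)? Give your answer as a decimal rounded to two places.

5 -> fault, frames (5)
9 -> fault, frames (5 9)
6 -> fault, frames (5 9 6)
5 -> hit
6 -> hit
7 -> fault, frames (5 9 6 7)
5 -> hit
6 -> hit
5 -> hit
6 -> hit
9 -> hit
3 -> fault, evict 5, frames (9 6 7 3)
6 -> hit
7 -> hit
6 -> hit
3 -> hit
Hits: 11 of 16 references → 11/16 = 0.6875.

0.69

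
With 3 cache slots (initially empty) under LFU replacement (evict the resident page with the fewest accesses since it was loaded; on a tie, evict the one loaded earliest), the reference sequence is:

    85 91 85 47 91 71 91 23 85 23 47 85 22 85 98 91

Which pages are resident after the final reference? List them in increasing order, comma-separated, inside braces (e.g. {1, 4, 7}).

85: miss, frames {85}
91: miss, frames {85,91}
85: hit
47: miss, frames {85,91,47}
91: hit
71: miss, evict 47, frames {85,91,71}
91: hit
23: miss, evict 71, frames {85,91,23}
85: hit
23: hit
47: miss, evict 23, frames {85,91,47}
85: hit
22: miss, evict 47, frames {85,91,22}
85: hit
98: miss, evict 22, frames {85,91,98}
91: hit

{85, 91, 98}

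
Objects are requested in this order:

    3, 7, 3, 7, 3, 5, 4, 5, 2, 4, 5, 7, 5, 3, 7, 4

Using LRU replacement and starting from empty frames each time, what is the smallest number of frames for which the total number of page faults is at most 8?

3

f=1: 16 faults
f=2: 11 faults
f=3: 8 faults
f=4: 7 faults
f=5: 5 faults
Smallest f with faults ≤ 8 is 3.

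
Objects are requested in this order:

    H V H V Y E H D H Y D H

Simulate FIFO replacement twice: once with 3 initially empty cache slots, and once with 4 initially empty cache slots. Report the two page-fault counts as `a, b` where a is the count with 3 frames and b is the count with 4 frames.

3 frames: F F . . F F F F . F . . → 7 faults.
4 frames: F F . . F F . F F . . . → 6 faults.
6 < 7: adding a frame reduced faults, as is typical.

7, 6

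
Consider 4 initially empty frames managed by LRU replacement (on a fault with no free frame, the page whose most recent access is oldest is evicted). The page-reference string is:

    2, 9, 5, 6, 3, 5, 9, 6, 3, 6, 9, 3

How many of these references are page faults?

5

2 -> miss, frames (2)
9 -> miss, frames (2 9)
5 -> miss, frames (2 9 5)
6 -> miss, frames (2 9 5 6)
3 -> miss, evict 2, frames (9 5 6 3)
5 -> hit
9 -> hit
6 -> hit
3 -> hit
6 -> hit
9 -> hit
3 -> hit
Page faults: 5.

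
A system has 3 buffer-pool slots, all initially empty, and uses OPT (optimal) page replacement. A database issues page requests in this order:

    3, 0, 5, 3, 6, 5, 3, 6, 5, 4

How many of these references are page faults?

3: miss, frames [3]
0: miss, frames [3, 0]
5: miss, frames [3, 0, 5]
3: hit
6: miss, evict 0, frames [3, 5, 6]
5: hit
3: hit
6: hit
5: hit
4: miss, evict 6, frames [3, 5, 4]
Page faults: 5.

5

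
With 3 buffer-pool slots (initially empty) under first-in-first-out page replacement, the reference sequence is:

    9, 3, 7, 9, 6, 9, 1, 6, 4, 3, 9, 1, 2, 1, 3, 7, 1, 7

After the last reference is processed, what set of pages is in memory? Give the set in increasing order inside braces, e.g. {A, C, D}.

{1, 3, 7}

9 -> fault, frames [9]
3 -> fault, frames [9, 3]
7 -> fault, frames [9, 3, 7]
9 -> hit
6 -> fault, evict 9, frames [3, 7, 6]
9 -> fault, evict 3, frames [7, 6, 9]
1 -> fault, evict 7, frames [6, 9, 1]
6 -> hit
4 -> fault, evict 6, frames [9, 1, 4]
3 -> fault, evict 9, frames [1, 4, 3]
9 -> fault, evict 1, frames [4, 3, 9]
1 -> fault, evict 4, frames [3, 9, 1]
2 -> fault, evict 3, frames [9, 1, 2]
1 -> hit
3 -> fault, evict 9, frames [1, 2, 3]
7 -> fault, evict 1, frames [2, 3, 7]
1 -> fault, evict 2, frames [3, 7, 1]
7 -> hit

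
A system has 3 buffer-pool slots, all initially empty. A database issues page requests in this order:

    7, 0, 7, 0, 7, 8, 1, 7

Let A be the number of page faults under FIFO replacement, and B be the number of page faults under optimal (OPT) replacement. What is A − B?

1

Under FIFO: F F . . . F F F → 5 faults.
Under OPT: F F . . . F F . → 4 faults.
A − B = 5 − 4 = 1.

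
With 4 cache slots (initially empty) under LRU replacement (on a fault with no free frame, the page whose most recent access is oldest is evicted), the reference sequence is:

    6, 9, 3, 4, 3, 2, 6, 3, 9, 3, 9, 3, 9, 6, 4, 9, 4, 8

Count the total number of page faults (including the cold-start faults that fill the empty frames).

9

6 → miss, frames (6)
9 → miss, frames (6 9)
3 → miss, frames (6 9 3)
4 → miss, frames (6 9 3 4)
3 → hit
2 → miss, evict 6, frames (9 4 3 2)
6 → miss, evict 9, frames (4 3 2 6)
3 → hit
9 → miss, evict 4, frames (2 6 3 9)
3 → hit
9 → hit
3 → hit
9 → hit
6 → hit
4 → miss, evict 2, frames (3 9 6 4)
9 → hit
4 → hit
8 → miss, evict 3, frames (6 9 4 8)
Page faults: 9.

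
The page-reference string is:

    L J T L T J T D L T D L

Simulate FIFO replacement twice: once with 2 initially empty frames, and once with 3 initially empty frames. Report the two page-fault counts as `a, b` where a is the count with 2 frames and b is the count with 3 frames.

11, 5

2 frames: F F F F . F F F F F F F → 11 faults.
3 frames: F F F . . . . F F . . . → 5 faults.
5 < 11: adding a frame reduced faults, as is typical.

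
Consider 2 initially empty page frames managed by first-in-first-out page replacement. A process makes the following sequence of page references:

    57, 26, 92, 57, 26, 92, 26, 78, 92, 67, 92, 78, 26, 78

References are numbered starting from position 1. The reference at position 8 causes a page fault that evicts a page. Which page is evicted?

26

pos 1: 57: fault, frames (57)
pos 2: 26: fault, frames (57 26)
pos 3: 92: fault, evict 57, frames (26 92)
pos 4: 57: fault, evict 26, frames (92 57)
pos 5: 26: fault, evict 92, frames (57 26)
pos 6: 92: fault, evict 57, frames (26 92)
pos 7: 26: hit
pos 8: 78: fault, evict 26, frames (92 78)
At position 8, page 26 is evicted.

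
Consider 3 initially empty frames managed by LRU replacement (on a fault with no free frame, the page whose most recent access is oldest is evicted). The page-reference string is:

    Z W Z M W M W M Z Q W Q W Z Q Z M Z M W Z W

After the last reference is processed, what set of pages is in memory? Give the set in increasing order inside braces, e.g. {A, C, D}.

{M, W, Z}

Z: fault, frames [Z]
W: fault, frames [Z, W]
Z: hit
M: fault, frames [W, Z, M]
W: hit
M: hit
W: hit
M: hit
Z: hit
Q: fault, evict W, frames [M, Z, Q]
W: fault, evict M, frames [Z, Q, W]
Q: hit
W: hit
Z: hit
Q: hit
Z: hit
M: fault, evict W, frames [Q, Z, M]
Z: hit
M: hit
W: fault, evict Q, frames [Z, M, W]
Z: hit
W: hit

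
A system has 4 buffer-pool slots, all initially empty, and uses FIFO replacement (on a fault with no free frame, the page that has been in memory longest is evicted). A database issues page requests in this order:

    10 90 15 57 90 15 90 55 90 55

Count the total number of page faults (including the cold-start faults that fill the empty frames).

5

10: miss, frames {10}
90: miss, frames {10,90}
15: miss, frames {10,90,15}
57: miss, frames {10,90,15,57}
90: hit
15: hit
90: hit
55: miss, evict 10, frames {90,15,57,55}
90: hit
55: hit
Page faults: 5.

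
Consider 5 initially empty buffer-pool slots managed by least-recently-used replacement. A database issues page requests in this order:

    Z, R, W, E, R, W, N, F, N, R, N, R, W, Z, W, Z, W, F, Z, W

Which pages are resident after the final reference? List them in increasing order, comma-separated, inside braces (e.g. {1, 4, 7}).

{F, N, R, W, Z}

Z -> fault, frames [Z]
R -> fault, frames [Z, R]
W -> fault, frames [Z, R, W]
E -> fault, frames [Z, R, W, E]
R -> hit
W -> hit
N -> fault, frames [Z, E, R, W, N]
F -> fault, evict Z, frames [E, R, W, N, F]
N -> hit
R -> hit
N -> hit
R -> hit
W -> hit
Z -> fault, evict E, frames [F, N, R, W, Z]
W -> hit
Z -> hit
W -> hit
F -> hit
Z -> hit
W -> hit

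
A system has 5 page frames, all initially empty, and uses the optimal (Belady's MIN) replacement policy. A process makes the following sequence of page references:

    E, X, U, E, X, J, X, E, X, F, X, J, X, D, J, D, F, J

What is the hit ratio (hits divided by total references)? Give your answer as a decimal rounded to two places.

0.67

E -> miss, frames [E]
X -> miss, frames [E, X]
U -> miss, frames [E, X, U]
E -> hit
X -> hit
J -> miss, frames [E, X, U, J]
X -> hit
E -> hit
X -> hit
F -> miss, frames [E, X, U, J, F]
X -> hit
J -> hit
X -> hit
D -> miss, evict U, frames [E, X, J, F, D]
J -> hit
D -> hit
F -> hit
J -> hit
Hits: 12 of 18 references → 12/18 = 0.6667.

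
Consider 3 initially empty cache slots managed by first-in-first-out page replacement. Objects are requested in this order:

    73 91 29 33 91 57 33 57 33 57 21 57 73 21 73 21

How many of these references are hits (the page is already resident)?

73 -> miss, frames [73]
91 -> miss, frames [73, 91]
29 -> miss, frames [73, 91, 29]
33 -> miss, evict 73, frames [91, 29, 33]
91 -> hit
57 -> miss, evict 91, frames [29, 33, 57]
33 -> hit
57 -> hit
33 -> hit
57 -> hit
21 -> miss, evict 29, frames [33, 57, 21]
57 -> hit
73 -> miss, evict 33, frames [57, 21, 73]
21 -> hit
73 -> hit
21 -> hit
Hits: 9.

9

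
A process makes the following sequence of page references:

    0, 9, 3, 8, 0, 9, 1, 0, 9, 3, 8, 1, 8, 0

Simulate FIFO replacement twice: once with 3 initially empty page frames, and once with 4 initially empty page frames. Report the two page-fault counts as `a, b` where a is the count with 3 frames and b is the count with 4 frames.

3 frames: F F F F F F F . . F F . . F → 10 faults.
4 frames: F F F F . . F F F F F F . F → 11 faults.
11 > 10: adding a frame increased faults — Belady's anomaly.

10, 11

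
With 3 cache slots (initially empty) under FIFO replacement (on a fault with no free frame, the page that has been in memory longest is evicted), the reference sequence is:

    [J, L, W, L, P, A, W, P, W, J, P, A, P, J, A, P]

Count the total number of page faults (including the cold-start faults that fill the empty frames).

6

J -> fault, frames (J)
L -> fault, frames (J L)
W -> fault, frames (J L W)
L -> hit
P -> fault, evict J, frames (L W P)
A -> fault, evict L, frames (W P A)
W -> hit
P -> hit
W -> hit
J -> fault, evict W, frames (P A J)
P -> hit
A -> hit
P -> hit
J -> hit
A -> hit
P -> hit
Page faults: 6.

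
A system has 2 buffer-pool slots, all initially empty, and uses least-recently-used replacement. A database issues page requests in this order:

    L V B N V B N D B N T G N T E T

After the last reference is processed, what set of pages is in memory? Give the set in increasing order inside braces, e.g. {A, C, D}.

{E, T}

L -> miss, frames (L)
V -> miss, frames (L V)
B -> miss, evict L, frames (V B)
N -> miss, evict V, frames (B N)
V -> miss, evict B, frames (N V)
B -> miss, evict N, frames (V B)
N -> miss, evict V, frames (B N)
D -> miss, evict B, frames (N D)
B -> miss, evict N, frames (D B)
N -> miss, evict D, frames (B N)
T -> miss, evict B, frames (N T)
G -> miss, evict N, frames (T G)
N -> miss, evict T, frames (G N)
T -> miss, evict G, frames (N T)
E -> miss, evict N, frames (T E)
T -> hit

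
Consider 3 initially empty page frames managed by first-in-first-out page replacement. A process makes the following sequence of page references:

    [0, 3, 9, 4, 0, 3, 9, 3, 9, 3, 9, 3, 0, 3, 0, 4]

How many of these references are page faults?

8

0 -> fault, frames (0)
3 -> fault, frames (0 3)
9 -> fault, frames (0 3 9)
4 -> fault, evict 0, frames (3 9 4)
0 -> fault, evict 3, frames (9 4 0)
3 -> fault, evict 9, frames (4 0 3)
9 -> fault, evict 4, frames (0 3 9)
3 -> hit
9 -> hit
3 -> hit
9 -> hit
3 -> hit
0 -> hit
3 -> hit
0 -> hit
4 -> fault, evict 0, frames (3 9 4)
Page faults: 8.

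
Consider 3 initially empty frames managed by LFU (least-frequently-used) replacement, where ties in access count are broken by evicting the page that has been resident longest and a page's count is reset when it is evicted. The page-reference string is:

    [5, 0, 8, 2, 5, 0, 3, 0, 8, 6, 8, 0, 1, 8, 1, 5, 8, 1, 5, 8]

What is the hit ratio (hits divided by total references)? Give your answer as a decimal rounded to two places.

5 -> fault, frames [5]
0 -> fault, frames [5, 0]
8 -> fault, frames [5, 0, 8]
2 -> fault, evict 5, frames [0, 8, 2]
5 -> fault, evict 0, frames [8, 2, 5]
0 -> fault, evict 8, frames [2, 5, 0]
3 -> fault, evict 2, frames [5, 0, 3]
0 -> hit
8 -> fault, evict 5, frames [0, 3, 8]
6 -> fault, evict 3, frames [0, 8, 6]
8 -> hit
0 -> hit
1 -> fault, evict 6, frames [0, 8, 1]
8 -> hit
1 -> hit
5 -> fault, evict 1, frames [0, 8, 5]
8 -> hit
1 -> fault, evict 5, frames [0, 8, 1]
5 -> fault, evict 1, frames [0, 8, 5]
8 -> hit
Hits: 7 of 20 references → 7/20 = 0.3500.

0.35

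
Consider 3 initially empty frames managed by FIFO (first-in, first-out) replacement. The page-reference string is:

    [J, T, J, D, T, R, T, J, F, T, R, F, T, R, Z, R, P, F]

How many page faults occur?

J -> miss, frames {J}
T -> miss, frames {J,T}
J -> hit
D -> miss, frames {J,T,D}
T -> hit
R -> miss, evict J, frames {T,D,R}
T -> hit
J -> miss, evict T, frames {D,R,J}
F -> miss, evict D, frames {R,J,F}
T -> miss, evict R, frames {J,F,T}
R -> miss, evict J, frames {F,T,R}
F -> hit
T -> hit
R -> hit
Z -> miss, evict F, frames {T,R,Z}
R -> hit
P -> miss, evict T, frames {R,Z,P}
F -> miss, evict R, frames {Z,P,F}
Page faults: 11.

11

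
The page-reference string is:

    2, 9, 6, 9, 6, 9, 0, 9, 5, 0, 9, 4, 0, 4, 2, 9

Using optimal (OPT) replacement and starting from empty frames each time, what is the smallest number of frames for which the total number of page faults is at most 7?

3

f=1: 16 faults
f=2: 9 faults
f=3: 7 faults
f=4: 6 faults
f=5: 6 faults
f=6: 6 faults
Smallest f with faults ≤ 7 is 3.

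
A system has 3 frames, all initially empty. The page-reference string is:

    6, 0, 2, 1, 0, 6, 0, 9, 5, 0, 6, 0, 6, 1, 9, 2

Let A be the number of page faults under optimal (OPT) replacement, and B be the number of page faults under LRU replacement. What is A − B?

Under OPT: F F F F . . . F F . . . . F F F → 9 faults.
Under LRU: F F F F . F . F F . F . . F F F → 11 faults.
A − B = 9 − 11 = -2.

-2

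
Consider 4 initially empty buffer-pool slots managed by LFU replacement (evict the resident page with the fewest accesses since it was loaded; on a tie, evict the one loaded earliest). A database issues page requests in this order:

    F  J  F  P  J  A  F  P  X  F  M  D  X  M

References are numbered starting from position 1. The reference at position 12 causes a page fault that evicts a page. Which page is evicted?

pos 1: F -> fault, frames [F]
pos 2: J -> fault, frames [F, J]
pos 3: F -> hit
pos 4: P -> fault, frames [F, J, P]
pos 5: J -> hit
pos 6: A -> fault, frames [F, J, P, A]
pos 7: F -> hit
pos 8: P -> hit
pos 9: X -> fault, evict A, frames [F, J, P, X]
pos 10: F -> hit
pos 11: M -> fault, evict X, frames [F, J, P, M]
pos 12: D -> fault, evict M, frames [F, J, P, D]
At position 12, page M is evicted.

M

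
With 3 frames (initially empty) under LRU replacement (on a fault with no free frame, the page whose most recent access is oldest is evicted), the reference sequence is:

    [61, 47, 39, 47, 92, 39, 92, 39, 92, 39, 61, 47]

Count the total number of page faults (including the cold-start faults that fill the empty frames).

61 -> miss, frames {61}
47 -> miss, frames {61,47}
39 -> miss, frames {61,47,39}
47 -> hit
92 -> miss, evict 61, frames {39,47,92}
39 -> hit
92 -> hit
39 -> hit
92 -> hit
39 -> hit
61 -> miss, evict 47, frames {92,39,61}
47 -> miss, evict 92, frames {39,61,47}
Page faults: 6.

6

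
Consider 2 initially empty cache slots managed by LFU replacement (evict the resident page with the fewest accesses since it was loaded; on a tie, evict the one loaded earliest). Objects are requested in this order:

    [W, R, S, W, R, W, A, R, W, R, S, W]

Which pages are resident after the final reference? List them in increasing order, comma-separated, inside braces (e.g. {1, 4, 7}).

{S, W}

W -> miss, frames (W)
R -> miss, frames (W R)
S -> miss, evict W, frames (R S)
W -> miss, evict R, frames (S W)
R -> miss, evict S, frames (W R)
W -> hit
A -> miss, evict R, frames (W A)
R -> miss, evict A, frames (W R)
W -> hit
R -> hit
S -> miss, evict R, frames (W S)
W -> hit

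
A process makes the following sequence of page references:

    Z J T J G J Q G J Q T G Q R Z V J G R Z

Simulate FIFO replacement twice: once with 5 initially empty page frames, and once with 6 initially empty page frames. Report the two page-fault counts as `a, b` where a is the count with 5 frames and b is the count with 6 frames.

5 frames: F F F . F . F . . . . . . F F F F F . . → 10 faults.
6 frames: F F F . F . F . . . . . . F . F . . . F → 8 faults.
8 < 10: adding a frame reduced faults, as is typical.

10, 8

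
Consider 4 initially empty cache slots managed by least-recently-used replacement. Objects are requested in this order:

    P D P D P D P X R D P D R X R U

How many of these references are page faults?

5

P → miss, frames (P)
D → miss, frames (P D)
P → hit
D → hit
P → hit
D → hit
P → hit
X → miss, frames (D P X)
R → miss, frames (D P X R)
D → hit
P → hit
D → hit
R → hit
X → hit
R → hit
U → miss, evict P, frames (D X R U)
Page faults: 5.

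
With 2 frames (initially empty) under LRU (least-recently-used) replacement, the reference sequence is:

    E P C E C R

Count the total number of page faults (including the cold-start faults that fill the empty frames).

E → fault, frames (E)
P → fault, frames (E P)
C → fault, evict E, frames (P C)
E → fault, evict P, frames (C E)
C → hit
R → fault, evict E, frames (C R)
Page faults: 5.

5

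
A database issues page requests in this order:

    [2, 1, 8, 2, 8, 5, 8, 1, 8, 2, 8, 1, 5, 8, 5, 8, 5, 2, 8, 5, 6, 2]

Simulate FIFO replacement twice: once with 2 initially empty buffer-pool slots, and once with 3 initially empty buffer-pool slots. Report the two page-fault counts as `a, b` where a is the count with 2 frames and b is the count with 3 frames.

16, 10

2 frames: F F F F . F F F . F F F F F . . . F . F F F → 16 faults.
3 frames: F F F . . F . . . F . F . F F . . F . . F . → 10 faults.
10 < 16: adding a frame reduced faults, as is typical.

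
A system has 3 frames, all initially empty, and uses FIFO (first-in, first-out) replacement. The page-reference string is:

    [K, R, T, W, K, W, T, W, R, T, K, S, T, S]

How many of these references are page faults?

8

K → fault, frames (K)
R → fault, frames (K R)
T → fault, frames (K R T)
W → fault, evict K, frames (R T W)
K → fault, evict R, frames (T W K)
W → hit
T → hit
W → hit
R → fault, evict T, frames (W K R)
T → fault, evict W, frames (K R T)
K → hit
S → fault, evict K, frames (R T S)
T → hit
S → hit
Page faults: 8.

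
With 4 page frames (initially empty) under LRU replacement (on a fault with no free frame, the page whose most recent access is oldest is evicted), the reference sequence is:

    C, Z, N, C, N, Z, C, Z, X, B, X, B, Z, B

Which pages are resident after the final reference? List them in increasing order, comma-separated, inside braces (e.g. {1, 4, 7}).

C -> fault, frames {C}
Z -> fault, frames {C,Z}
N -> fault, frames {C,Z,N}
C -> hit
N -> hit
Z -> hit
C -> hit
Z -> hit
X -> fault, frames {N,C,Z,X}
B -> fault, evict N, frames {C,Z,X,B}
X -> hit
B -> hit
Z -> hit
B -> hit

{B, C, X, Z}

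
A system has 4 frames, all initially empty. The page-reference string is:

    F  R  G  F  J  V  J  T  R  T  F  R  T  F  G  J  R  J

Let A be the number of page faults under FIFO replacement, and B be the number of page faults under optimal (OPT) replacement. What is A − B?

Under FIFO: F F F . F F . F F . F . . . F F . . → 10 faults.
Under OPT: F F F . F F . F . . . . . . F . . . → 7 faults.
A − B = 10 − 7 = 3.

3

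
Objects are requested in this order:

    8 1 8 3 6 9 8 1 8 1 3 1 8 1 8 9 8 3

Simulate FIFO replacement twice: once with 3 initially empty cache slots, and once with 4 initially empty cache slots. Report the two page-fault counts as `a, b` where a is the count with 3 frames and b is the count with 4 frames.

10, 8

3 frames: F F . F F F F F . . F . . . . F F . → 10 faults.
4 frames: F F . F F F F F . . F . . . . . . . → 8 faults.
8 < 10: adding a frame reduced faults, as is typical.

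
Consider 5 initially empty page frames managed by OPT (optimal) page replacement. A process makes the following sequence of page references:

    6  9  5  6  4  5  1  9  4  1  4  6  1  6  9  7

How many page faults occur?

6

6: fault, frames (6)
9: fault, frames (6 9)
5: fault, frames (6 9 5)
6: hit
4: fault, frames (6 9 5 4)
5: hit
1: fault, frames (6 9 5 4 1)
9: hit
4: hit
1: hit
4: hit
6: hit
1: hit
6: hit
9: hit
7: fault, evict 1, frames (6 9 5 4 7)
Page faults: 6.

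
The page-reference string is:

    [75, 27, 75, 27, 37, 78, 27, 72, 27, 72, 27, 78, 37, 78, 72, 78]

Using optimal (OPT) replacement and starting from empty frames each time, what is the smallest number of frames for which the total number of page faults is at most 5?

4

f=1: 16 faults
f=2: 8 faults
f=3: 6 faults
f=4: 5 faults
f=5: 5 faults
Smallest f with faults ≤ 5 is 4.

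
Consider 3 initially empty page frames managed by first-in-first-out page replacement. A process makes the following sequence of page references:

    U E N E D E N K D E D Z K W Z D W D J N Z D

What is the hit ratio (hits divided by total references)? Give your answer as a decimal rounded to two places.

U → fault, frames (U)
E → fault, frames (U E)
N → fault, frames (U E N)
E → hit
D → fault, evict U, frames (E N D)
E → hit
N → hit
K → fault, evict E, frames (N D K)
D → hit
E → fault, evict N, frames (D K E)
D → hit
Z → fault, evict D, frames (K E Z)
K → hit
W → fault, evict K, frames (E Z W)
Z → hit
D → fault, evict E, frames (Z W D)
W → hit
D → hit
J → fault, evict Z, frames (W D J)
N → fault, evict W, frames (D J N)
Z → fault, evict D, frames (J N Z)
D → fault, evict J, frames (N Z D)
Hits: 9 of 22 references → 9/22 = 0.4091.

0.41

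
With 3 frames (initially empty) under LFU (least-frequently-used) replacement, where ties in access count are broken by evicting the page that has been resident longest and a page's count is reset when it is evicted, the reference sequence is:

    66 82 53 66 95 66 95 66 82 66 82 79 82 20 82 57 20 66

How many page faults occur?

66 -> fault, frames (66)
82 -> fault, frames (66 82)
53 -> fault, frames (66 82 53)
66 -> hit
95 -> fault, evict 82, frames (66 53 95)
66 -> hit
95 -> hit
66 -> hit
82 -> fault, evict 53, frames (66 95 82)
66 -> hit
82 -> hit
79 -> fault, evict 95, frames (66 82 79)
82 -> hit
20 -> fault, evict 79, frames (66 82 20)
82 -> hit
57 -> fault, evict 20, frames (66 82 57)
20 -> fault, evict 57, frames (66 82 20)
66 -> hit
Page faults: 9.

9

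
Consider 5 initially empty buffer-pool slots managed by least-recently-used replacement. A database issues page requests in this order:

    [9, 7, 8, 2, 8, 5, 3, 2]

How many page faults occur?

9: miss, frames (9)
7: miss, frames (9 7)
8: miss, frames (9 7 8)
2: miss, frames (9 7 8 2)
8: hit
5: miss, frames (9 7 2 8 5)
3: miss, evict 9, frames (7 2 8 5 3)
2: hit
Page faults: 6.

6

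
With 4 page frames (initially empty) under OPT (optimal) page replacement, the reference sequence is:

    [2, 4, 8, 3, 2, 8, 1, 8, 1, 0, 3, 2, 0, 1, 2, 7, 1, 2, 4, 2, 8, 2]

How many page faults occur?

9

2 -> miss, frames (2)
4 -> miss, frames (2 4)
8 -> miss, frames (2 4 8)
3 -> miss, frames (2 4 8 3)
2 -> hit
8 -> hit
1 -> miss, evict 4, frames (2 8 3 1)
8 -> hit
1 -> hit
0 -> miss, evict 8, frames (2 3 1 0)
3 -> hit
2 -> hit
0 -> hit
1 -> hit
2 -> hit
7 -> miss, evict 0, frames (2 3 1 7)
1 -> hit
2 -> hit
4 -> miss, evict 7, frames (2 3 1 4)
2 -> hit
8 -> miss, evict 4, frames (2 3 1 8)
2 -> hit
Page faults: 9.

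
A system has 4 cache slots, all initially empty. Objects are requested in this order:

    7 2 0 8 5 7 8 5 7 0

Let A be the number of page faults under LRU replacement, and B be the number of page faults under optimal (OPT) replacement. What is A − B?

Under LRU: F F F F F F . . . . → 6 faults.
Under OPT: F F F F F . . . . . → 5 faults.
A − B = 6 − 5 = 1.

1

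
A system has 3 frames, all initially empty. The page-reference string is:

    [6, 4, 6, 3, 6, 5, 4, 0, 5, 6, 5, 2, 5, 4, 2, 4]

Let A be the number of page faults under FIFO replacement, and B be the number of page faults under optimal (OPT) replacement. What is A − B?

2

Under FIFO: F F . F . F . F . F . F F F . . → 9 faults.
Under OPT: F F . F . F . F . . . F . F . . → 7 faults.
A − B = 9 − 7 = 2.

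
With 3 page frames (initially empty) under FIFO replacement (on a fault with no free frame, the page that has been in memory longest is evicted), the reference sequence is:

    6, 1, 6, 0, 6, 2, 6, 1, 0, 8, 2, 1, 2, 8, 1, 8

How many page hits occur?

6 → miss, frames [6]
1 → miss, frames [6, 1]
6 → hit
0 → miss, frames [6, 1, 0]
6 → hit
2 → miss, evict 6, frames [1, 0, 2]
6 → miss, evict 1, frames [0, 2, 6]
1 → miss, evict 0, frames [2, 6, 1]
0 → miss, evict 2, frames [6, 1, 0]
8 → miss, evict 6, frames [1, 0, 8]
2 → miss, evict 1, frames [0, 8, 2]
1 → miss, evict 0, frames [8, 2, 1]
2 → hit
8 → hit
1 → hit
8 → hit
Hits: 6.

6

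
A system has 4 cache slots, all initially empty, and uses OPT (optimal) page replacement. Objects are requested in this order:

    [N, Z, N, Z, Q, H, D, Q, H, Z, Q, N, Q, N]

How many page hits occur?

N: fault, frames (N)
Z: fault, frames (N Z)
N: hit
Z: hit
Q: fault, frames (N Z Q)
H: fault, frames (N Z Q H)
D: fault, evict N, frames (Z Q H D)
Q: hit
H: hit
Z: hit
Q: hit
N: fault, evict D, frames (Z Q H N)
Q: hit
N: hit
Hits: 8.

8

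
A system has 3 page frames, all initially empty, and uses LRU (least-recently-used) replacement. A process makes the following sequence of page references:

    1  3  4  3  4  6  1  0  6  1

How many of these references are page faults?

6

1 -> fault, frames (1)
3 -> fault, frames (1 3)
4 -> fault, frames (1 3 4)
3 -> hit
4 -> hit
6 -> fault, evict 1, frames (3 4 6)
1 -> fault, evict 3, frames (4 6 1)
0 -> fault, evict 4, frames (6 1 0)
6 -> hit
1 -> hit
Page faults: 6.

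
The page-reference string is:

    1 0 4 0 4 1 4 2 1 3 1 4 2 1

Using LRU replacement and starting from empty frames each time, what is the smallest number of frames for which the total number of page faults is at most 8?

3

f=1: 14 faults
f=2: 10 faults
f=3: 7 faults
f=4: 5 faults
f=5: 5 faults
Smallest f with faults ≤ 8 is 3.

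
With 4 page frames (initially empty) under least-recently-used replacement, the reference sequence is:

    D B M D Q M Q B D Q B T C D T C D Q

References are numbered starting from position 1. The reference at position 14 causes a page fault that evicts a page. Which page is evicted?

Q

pos 1: D -> fault, frames {D}
pos 2: B -> fault, frames {D,B}
pos 3: M -> fault, frames {D,B,M}
pos 4: D -> hit
pos 5: Q -> fault, frames {B,M,D,Q}
pos 6: M -> hit
pos 7: Q -> hit
pos 8: B -> hit
pos 9: D -> hit
pos 10: Q -> hit
pos 11: B -> hit
pos 12: T -> fault, evict M, frames {D,Q,B,T}
pos 13: C -> fault, evict D, frames {Q,B,T,C}
pos 14: D -> fault, evict Q, frames {B,T,C,D}
At position 14, page Q is evicted.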